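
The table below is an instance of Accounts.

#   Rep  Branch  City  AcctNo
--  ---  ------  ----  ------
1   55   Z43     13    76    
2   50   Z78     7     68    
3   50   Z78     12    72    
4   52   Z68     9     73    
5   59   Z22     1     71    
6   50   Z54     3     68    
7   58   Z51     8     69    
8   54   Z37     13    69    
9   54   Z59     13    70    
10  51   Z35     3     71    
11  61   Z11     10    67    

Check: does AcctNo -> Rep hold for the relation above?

No

AcctNo=76: row 1 → Rep = 55 ✓
AcctNo=68: rows 2, 6 → Rep = 50, 50 ✓
AcctNo=72: row 3 → Rep = 50 ✓
AcctNo=73: row 4 → Rep = 52 ✓
AcctNo=71: rows 5, 10 → Rep takes values {59, 51} — violation
AcctNo=69: rows 7, 8 → Rep takes values {58, 54} — violation
AcctNo=70: row 9 → Rep = 54 ✓
AcctNo=67: row 11 → Rep = 61 ✓
Two rows agree on AcctNo but differ on Rep, so AcctNo -> Rep does not hold.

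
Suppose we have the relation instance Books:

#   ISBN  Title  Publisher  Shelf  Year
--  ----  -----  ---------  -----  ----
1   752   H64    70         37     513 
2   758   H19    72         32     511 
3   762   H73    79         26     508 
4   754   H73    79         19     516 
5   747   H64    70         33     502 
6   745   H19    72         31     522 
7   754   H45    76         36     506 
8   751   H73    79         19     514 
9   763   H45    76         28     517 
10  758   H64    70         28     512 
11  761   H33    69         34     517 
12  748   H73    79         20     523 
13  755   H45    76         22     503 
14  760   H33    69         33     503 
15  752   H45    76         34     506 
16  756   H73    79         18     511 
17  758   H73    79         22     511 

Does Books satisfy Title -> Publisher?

Yes

Title=H64: rows 1, 5, 10 → Publisher = 70, 70, 70 ✓
Title=H19: rows 2, 6 → Publisher = 72, 72 ✓
Title=H73: rows 3, 4, 8, 12, 16, 17 → Publisher = 79, 79, 79, 79, 79, 79 ✓
Title=H45: rows 7, 9, 13, 15 → Publisher = 76, 76, 76, 76 ✓
Title=H33: rows 11, 14 → Publisher = 69, 69 ✓
Every Title value is associated with a single Publisher value, so Title -> Publisher holds.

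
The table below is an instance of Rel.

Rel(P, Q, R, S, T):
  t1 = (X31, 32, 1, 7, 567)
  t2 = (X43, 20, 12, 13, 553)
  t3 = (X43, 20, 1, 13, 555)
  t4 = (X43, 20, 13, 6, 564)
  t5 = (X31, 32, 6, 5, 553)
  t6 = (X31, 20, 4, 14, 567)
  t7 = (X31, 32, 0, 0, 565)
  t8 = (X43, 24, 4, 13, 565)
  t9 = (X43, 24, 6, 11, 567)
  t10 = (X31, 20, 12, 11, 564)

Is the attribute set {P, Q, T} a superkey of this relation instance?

All 10 rows have distinct {P, Q, T} values, so {P, Q, T} → (all attributes) holds and {P, Q, T} is a superkey.

Yes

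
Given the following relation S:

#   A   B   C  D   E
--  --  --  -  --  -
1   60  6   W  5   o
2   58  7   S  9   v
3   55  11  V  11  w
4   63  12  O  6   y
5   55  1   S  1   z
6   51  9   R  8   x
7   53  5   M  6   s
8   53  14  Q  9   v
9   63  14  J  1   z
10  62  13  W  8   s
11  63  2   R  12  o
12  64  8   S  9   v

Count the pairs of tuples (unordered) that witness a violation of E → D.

E=o: violating pairs (1,11) — 1 pair.
E=v: all 3 rows agree on D — 0 pairs.
E=z: all 2 rows agree on D — 0 pairs.
E=s: violating pairs (7,10) — 1 pair.

2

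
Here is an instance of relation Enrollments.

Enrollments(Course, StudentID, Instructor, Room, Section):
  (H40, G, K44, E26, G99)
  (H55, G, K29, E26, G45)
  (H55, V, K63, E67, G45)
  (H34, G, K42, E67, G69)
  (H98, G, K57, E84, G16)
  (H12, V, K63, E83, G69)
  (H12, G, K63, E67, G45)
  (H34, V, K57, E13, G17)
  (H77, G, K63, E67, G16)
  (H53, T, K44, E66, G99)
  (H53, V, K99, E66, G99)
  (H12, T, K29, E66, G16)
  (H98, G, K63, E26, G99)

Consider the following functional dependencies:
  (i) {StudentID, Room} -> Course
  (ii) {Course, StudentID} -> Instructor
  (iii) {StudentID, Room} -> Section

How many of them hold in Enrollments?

(i) {StudentID, Room} -> Course: (StudentID=G, Room=E26): 3 rows → Course takes values {H40, H55, H98} — violation; (StudentID=G, Room=E67): 3 rows → Course takes values {H34, H12, H77} — violation; (StudentID=T, Room=E66): 2 rows → Course takes values {H53, H12} — violation — fails.
(ii) {Course, StudentID} -> Instructor: (Course=H98, StudentID=G): 2 rows → Instructor takes values {K57, K63} — violation — fails.
(iii) {StudentID, Room} -> Section: (StudentID=G, Room=E26): 3 rows → Section takes values {G99, G45} — violation; (StudentID=G, Room=E67): 3 rows → Section takes values {G69, G45, G16} — violation; (StudentID=T, Room=E66): 2 rows → Section takes values {G99, G16} — violation — fails.
None of the 3 dependencies hold.

0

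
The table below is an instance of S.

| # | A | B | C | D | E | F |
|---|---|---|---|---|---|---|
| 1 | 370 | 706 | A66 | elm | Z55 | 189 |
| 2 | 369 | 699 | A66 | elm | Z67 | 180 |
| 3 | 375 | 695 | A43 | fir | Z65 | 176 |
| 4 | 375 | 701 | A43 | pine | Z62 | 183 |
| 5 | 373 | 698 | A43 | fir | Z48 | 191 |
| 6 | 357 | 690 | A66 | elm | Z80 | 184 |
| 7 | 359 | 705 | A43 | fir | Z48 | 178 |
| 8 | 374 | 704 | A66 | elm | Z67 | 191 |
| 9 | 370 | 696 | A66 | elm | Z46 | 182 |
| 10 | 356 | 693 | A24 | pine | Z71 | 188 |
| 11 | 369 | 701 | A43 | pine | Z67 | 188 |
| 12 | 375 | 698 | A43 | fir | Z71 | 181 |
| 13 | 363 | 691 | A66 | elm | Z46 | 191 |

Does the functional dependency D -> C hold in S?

No

D=elm: rows 1, 2, 6, 8, 9, 13 → C = A66, A66, A66, A66, A66, A66 ✓
D=fir: rows 3, 5, 7, 12 → C = A43, A43, A43, A43 ✓
D=pine: rows 4, 10, 11 → C takes values {A43, A24} — violation
Two rows agree on D but differ on C, so D -> C does not hold.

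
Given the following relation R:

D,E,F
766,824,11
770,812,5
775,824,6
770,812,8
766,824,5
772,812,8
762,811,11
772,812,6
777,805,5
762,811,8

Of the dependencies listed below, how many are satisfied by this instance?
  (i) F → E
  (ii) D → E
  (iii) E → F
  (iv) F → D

1

(i) F → E: F=11: 2 rows → E takes values {824, 811} — violation; F=5: 3 rows → E takes values {812, 824, 805} — violation; F=6: 2 rows → E takes values {824, 812} — violation; F=8: 3 rows → E takes values {812, 811} — violation — fails.
(ii) D → E: every LHS value maps to a single RHS value — holds.
(iii) E → F: E=824: 3 rows → F takes values {11, 6, 5} — violation; E=812: 4 rows → F takes values {5, 8, 6} — violation; E=811: 2 rows → F takes values {11, 8} — violation — fails.
(iv) F → D: F=11: 2 rows → D takes values {766, 762} — violation; F=5: 3 rows → D takes values {770, 766, 777} — violation; F=6: 2 rows → D takes values {775, 772} — violation; F=8: 3 rows → D takes values {770, 772, 762} — violation — fails.
1 of the 4 dependencies holds.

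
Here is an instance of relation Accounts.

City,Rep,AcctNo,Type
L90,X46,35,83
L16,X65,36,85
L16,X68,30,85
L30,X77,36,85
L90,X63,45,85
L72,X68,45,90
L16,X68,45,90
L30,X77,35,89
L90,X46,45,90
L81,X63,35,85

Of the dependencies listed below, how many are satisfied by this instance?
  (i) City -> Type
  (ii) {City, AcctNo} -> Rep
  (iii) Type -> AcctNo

(i) City -> Type: City=L90: 3 rows → Type takes values {83, 85, 90} — violation; City=L16: 3 rows → Type takes values {85, 90} — violation; City=L30: 2 rows → Type takes values {85, 89} — violation — fails.
(ii) {City, AcctNo} -> Rep: (City=L90, AcctNo=45): 2 rows → Rep takes values {X63, X46} — violation — fails.
(iii) Type -> AcctNo: Type=85: 5 rows → AcctNo takes values {36, 30, 45, 35} — violation — fails.
None of the 3 dependencies hold.

0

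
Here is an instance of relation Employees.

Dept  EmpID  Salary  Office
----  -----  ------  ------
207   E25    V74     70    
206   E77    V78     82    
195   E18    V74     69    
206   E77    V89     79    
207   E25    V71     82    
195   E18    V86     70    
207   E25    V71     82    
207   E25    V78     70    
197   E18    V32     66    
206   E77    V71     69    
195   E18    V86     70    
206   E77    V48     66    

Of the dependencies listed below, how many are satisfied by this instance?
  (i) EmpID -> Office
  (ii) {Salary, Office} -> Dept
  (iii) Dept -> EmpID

2

(i) EmpID -> Office: EmpID=E25: 4 rows → Office takes values {70, 82} — violation; EmpID=E77: 4 rows → Office takes values {82, 79, 69, 66} — violation; EmpID=E18: 4 rows → Office takes values {69, 70, 66} — violation — fails.
(ii) {Salary, Office} -> Dept: every LHS value maps to a single RHS value — holds.
(iii) Dept -> EmpID: every LHS value maps to a single RHS value — holds.
2 of the 3 dependencies hold.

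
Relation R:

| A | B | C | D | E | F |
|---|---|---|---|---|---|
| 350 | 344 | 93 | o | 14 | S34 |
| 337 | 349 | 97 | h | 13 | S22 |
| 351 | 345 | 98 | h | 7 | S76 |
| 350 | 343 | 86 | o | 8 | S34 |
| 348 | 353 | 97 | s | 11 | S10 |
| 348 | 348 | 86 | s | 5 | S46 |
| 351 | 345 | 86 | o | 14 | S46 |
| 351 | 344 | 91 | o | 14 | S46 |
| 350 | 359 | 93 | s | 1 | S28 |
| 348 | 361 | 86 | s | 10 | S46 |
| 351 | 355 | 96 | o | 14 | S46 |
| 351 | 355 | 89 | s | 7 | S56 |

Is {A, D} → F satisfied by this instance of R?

No

(A=350, D=o): 2 rows → F = S34, S34 ✓
(A=337, D=h): 1 row → F = S22 ✓
(A=351, D=h): 1 row → F = S76 ✓
(A=348, D=s): 3 rows → F takes values {S10, S46} — violation
(A=351, D=o): 3 rows → F = S46, S46, S46 ✓
(A=350, D=s): 1 row → F = S28 ✓
(A=351, D=s): 1 row → F = S56 ✓
Two rows agree on {A, D} but differ on F, so {A, D} → F does not hold.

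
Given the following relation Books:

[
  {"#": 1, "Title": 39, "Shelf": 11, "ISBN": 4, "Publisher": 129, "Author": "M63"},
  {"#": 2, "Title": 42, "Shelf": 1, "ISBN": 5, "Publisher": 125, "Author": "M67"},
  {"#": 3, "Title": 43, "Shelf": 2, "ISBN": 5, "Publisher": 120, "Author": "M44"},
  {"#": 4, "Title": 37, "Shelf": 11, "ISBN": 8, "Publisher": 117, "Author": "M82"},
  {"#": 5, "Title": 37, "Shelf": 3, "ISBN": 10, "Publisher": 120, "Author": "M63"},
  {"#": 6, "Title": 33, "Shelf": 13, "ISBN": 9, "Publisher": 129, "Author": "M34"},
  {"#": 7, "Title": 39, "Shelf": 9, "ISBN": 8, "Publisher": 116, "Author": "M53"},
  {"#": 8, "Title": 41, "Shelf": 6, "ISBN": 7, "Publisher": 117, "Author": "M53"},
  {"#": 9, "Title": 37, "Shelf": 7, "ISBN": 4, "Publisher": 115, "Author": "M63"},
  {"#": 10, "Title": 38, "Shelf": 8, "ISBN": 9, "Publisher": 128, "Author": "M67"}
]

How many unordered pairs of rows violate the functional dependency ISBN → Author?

ISBN=4: all 2 rows agree on Author — 0 pairs.
ISBN=5: violating pairs (2,3) — 1 pair.
ISBN=8: violating pairs (4,7) — 1 pair.
ISBN=9: violating pairs (6,10) — 1 pair.

3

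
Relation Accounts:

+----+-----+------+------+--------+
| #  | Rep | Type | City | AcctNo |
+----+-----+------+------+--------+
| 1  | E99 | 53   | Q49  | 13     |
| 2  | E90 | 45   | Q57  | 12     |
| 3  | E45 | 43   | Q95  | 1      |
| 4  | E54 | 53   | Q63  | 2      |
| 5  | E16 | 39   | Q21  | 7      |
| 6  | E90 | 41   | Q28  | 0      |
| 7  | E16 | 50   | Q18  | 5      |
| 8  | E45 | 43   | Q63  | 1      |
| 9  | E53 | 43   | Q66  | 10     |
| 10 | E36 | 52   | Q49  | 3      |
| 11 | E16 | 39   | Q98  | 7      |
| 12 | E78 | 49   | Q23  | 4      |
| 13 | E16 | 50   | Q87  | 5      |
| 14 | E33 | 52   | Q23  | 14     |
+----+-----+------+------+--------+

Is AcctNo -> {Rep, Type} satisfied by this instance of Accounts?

Yes

AcctNo=13: row 1 → {Rep,Type} = (E99, 53) ✓
AcctNo=12: row 2 → {Rep,Type} = (E90, 45) ✓
AcctNo=1: rows 3, 8 → {Rep,Type} = (E45, 43), (E45, 43) ✓
AcctNo=2: row 4 → {Rep,Type} = (E54, 53) ✓
AcctNo=7: rows 5, 11 → {Rep,Type} = (E16, 39), (E16, 39) ✓
AcctNo=0: row 6 → {Rep,Type} = (E90, 41) ✓
AcctNo=5: rows 7, 13 → {Rep,Type} = (E16, 50), (E16, 50) ✓
AcctNo=10: row 9 → {Rep,Type} = (E53, 43) ✓
AcctNo=3: row 10 → {Rep,Type} = (E36, 52) ✓
AcctNo=4: row 12 → {Rep,Type} = (E78, 49) ✓
AcctNo=14: row 14 → {Rep,Type} = (E33, 52) ✓
Every AcctNo value is associated with a single {Rep, Type} value, so AcctNo -> {Rep, Type} holds.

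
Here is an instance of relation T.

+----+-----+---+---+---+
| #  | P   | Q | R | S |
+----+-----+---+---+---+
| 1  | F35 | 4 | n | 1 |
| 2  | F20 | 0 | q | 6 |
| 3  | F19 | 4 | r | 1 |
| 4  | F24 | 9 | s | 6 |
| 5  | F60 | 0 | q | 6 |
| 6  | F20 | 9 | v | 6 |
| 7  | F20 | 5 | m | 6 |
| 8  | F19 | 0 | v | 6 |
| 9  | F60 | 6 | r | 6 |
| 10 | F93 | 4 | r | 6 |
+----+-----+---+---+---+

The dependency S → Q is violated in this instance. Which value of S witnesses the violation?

6

S=1: rows 1, 3 → Q = 4, 4 ✓
S=6: rows 2, 4, 5, 6, 7, 8, 9, 10 → Q takes values {0, 9, 5, 6, 4} — violation
The only S value with inconsistent Q is S=6.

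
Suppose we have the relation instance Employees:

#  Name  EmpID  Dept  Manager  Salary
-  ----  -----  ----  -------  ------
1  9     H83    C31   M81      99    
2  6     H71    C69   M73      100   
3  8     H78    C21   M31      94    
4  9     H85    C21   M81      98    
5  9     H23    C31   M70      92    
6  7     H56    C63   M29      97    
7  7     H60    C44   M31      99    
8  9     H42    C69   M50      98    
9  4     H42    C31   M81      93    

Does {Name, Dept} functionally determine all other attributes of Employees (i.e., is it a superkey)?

Rows 1 and 5 have the same {Name, Dept} value (Name=9, Dept=C31) but are distinct tuples, so {Name, Dept} does not determine every attribute — not a superkey.

No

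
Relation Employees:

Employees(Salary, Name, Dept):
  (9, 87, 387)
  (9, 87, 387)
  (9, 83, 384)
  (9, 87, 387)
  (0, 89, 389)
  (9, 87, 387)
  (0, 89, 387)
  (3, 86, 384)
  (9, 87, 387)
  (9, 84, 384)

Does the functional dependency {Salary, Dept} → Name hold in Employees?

No

(Salary=9, Dept=387): 5 rows → Name = 87, 87, 87, 87, 87 ✓
(Salary=9, Dept=384): 2 rows → Name takes values {83, 84} — violation
(Salary=0, Dept=389): 1 row → Name = 89 ✓
(Salary=0, Dept=387): 1 row → Name = 89 ✓
(Salary=3, Dept=384): 1 row → Name = 86 ✓
Two rows agree on {Salary, Dept} but differ on Name, so {Salary, Dept} → Name does not hold.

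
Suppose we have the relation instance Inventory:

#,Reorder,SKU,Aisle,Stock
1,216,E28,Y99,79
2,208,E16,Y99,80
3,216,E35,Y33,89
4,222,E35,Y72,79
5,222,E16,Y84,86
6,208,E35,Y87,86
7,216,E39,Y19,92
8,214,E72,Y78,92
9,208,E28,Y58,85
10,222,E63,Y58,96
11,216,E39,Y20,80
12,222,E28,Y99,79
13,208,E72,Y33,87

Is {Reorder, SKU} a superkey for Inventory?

Rows 7 and 11 have the same {Reorder, SKU} value (Reorder=216, SKU=E39) but are distinct tuples, so {Reorder, SKU} does not determine every attribute — not a superkey.

No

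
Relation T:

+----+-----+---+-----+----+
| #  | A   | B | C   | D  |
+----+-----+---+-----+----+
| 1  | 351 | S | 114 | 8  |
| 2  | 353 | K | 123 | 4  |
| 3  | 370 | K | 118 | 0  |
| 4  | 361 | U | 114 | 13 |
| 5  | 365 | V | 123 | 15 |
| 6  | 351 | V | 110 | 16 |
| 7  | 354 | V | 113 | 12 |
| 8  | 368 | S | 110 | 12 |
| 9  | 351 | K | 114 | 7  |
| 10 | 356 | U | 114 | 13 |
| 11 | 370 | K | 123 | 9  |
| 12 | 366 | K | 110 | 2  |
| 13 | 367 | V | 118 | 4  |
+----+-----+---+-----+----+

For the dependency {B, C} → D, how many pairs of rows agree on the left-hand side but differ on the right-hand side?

(B=K, C=123): violating pairs (2,11) — 1 pair.
(B=U, C=114): all 2 rows agree on D — 0 pairs.

1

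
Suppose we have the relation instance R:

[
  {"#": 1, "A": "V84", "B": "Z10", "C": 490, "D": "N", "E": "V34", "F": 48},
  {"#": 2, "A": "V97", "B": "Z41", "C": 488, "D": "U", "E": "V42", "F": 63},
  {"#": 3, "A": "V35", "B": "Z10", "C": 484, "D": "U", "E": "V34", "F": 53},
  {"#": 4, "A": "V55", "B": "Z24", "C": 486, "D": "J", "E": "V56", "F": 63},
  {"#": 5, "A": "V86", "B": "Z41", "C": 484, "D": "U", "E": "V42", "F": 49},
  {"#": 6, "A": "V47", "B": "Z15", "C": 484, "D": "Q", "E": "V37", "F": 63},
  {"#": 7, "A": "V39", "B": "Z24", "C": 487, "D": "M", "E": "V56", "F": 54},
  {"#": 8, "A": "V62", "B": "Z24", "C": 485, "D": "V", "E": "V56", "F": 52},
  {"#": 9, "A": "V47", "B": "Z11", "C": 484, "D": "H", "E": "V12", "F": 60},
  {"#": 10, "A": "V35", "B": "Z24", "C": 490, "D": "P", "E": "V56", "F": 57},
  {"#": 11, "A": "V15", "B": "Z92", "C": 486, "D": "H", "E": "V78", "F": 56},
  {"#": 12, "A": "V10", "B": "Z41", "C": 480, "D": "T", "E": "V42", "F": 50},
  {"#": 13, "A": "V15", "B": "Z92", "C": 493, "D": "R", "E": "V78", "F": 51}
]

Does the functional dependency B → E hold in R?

Yes

B=Z10: rows 1, 3 → E = V34, V34 ✓
B=Z41: rows 2, 5, 12 → E = V42, V42, V42 ✓
B=Z24: rows 4, 7, 8, 10 → E = V56, V56, V56, V56 ✓
B=Z15: row 6 → E = V37 ✓
B=Z11: row 9 → E = V12 ✓
B=Z92: rows 11, 13 → E = V78, V78 ✓
Every B value is associated with a single E value, so B → E holds.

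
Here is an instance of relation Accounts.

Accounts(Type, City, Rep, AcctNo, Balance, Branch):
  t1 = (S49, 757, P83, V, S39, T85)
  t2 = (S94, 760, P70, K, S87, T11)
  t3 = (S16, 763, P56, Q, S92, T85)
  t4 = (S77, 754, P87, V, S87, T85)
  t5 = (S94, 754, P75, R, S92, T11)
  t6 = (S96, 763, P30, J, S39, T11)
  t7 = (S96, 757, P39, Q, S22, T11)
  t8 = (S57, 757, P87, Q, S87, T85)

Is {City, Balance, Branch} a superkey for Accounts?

All 8 rows have distinct {City, Balance, Branch} values, so {City, Balance, Branch} → (all attributes) holds and {City, Balance, Branch} is a superkey.

Yes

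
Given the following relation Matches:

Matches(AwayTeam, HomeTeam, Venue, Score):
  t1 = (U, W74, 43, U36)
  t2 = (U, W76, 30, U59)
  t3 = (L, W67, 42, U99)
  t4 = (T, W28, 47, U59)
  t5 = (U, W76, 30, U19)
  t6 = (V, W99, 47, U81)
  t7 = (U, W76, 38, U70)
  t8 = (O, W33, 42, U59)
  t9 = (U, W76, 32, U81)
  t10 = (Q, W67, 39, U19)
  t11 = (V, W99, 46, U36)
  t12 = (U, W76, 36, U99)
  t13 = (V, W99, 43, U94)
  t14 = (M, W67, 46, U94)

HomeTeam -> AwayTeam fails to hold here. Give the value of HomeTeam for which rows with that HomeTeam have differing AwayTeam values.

HomeTeam=W74: row 1 → AwayTeam = U ✓
HomeTeam=W76: rows 2, 5, 7, 9, 12 → AwayTeam = U, U, U, U, U ✓
HomeTeam=W67: rows 3, 10, 14 → AwayTeam takes values {L, Q, M} — violation
HomeTeam=W28: row 4 → AwayTeam = T ✓
HomeTeam=W99: rows 6, 11, 13 → AwayTeam = V, V, V ✓
HomeTeam=W33: row 8 → AwayTeam = O ✓
The only HomeTeam value with inconsistent AwayTeam is HomeTeam=W67.

W67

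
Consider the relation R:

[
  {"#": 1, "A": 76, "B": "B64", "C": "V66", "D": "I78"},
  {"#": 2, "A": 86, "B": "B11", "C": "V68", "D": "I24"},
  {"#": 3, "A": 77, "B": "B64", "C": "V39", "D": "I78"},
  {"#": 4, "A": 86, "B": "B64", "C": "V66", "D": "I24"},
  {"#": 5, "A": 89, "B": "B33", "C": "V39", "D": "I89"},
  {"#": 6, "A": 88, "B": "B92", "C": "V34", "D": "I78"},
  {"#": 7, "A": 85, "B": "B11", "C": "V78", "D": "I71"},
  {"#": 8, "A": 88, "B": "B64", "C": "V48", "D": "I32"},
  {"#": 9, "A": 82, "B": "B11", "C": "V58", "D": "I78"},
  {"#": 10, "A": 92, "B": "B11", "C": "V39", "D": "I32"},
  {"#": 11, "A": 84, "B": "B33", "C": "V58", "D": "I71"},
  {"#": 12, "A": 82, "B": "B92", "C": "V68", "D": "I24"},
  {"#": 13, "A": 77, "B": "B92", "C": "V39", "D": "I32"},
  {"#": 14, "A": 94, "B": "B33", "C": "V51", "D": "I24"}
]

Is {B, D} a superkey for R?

Rows 1 and 3 have the same {B, D} value (B=B64, D=I78) but are distinct tuples, so {B, D} does not determine every attribute — not a superkey.

No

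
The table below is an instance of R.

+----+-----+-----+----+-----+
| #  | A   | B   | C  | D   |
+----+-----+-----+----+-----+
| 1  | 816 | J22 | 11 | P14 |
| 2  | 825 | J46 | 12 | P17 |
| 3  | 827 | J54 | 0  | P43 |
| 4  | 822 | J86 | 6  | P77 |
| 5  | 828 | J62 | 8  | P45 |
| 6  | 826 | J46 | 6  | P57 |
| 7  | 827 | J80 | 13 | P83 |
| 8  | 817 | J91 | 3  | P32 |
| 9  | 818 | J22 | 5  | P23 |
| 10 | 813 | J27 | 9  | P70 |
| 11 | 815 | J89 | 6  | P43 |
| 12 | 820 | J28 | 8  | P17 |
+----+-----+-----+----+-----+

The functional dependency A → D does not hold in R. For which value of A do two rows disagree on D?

827

A=816: row 1 → D = P14 ✓
A=825: row 2 → D = P17 ✓
A=827: rows 3, 7 → D takes values {P43, P83} — violation
A=822: row 4 → D = P77 ✓
A=828: row 5 → D = P45 ✓
A=826: row 6 → D = P57 ✓
A=817: row 8 → D = P32 ✓
A=818: row 9 → D = P23 ✓
A=813: row 10 → D = P70 ✓
A=815: row 11 → D = P43 ✓
A=820: row 12 → D = P17 ✓
The only A value with inconsistent D is A=827.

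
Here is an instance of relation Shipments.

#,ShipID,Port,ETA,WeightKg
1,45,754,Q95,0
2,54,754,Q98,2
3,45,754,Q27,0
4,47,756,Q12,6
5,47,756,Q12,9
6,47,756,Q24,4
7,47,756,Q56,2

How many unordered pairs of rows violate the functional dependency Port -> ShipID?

2

Port=754: violating pairs (1,2), (2,3) — 2 pairs.
Port=756: all 4 rows agree on ShipID — 0 pairs.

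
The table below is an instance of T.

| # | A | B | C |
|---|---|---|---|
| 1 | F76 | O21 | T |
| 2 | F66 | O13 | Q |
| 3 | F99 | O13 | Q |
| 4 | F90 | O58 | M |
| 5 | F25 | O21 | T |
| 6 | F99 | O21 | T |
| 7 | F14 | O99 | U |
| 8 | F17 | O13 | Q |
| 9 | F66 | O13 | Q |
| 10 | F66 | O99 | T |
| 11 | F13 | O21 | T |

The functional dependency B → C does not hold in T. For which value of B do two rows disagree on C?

O99

B=O21: rows 1, 5, 6, 11 → C = T, T, T, T ✓
B=O13: rows 2, 3, 8, 9 → C = Q, Q, Q, Q ✓
B=O58: row 4 → C = M ✓
B=O99: rows 7, 10 → C takes values {U, T} — violation
The only B value with inconsistent C is B=O99.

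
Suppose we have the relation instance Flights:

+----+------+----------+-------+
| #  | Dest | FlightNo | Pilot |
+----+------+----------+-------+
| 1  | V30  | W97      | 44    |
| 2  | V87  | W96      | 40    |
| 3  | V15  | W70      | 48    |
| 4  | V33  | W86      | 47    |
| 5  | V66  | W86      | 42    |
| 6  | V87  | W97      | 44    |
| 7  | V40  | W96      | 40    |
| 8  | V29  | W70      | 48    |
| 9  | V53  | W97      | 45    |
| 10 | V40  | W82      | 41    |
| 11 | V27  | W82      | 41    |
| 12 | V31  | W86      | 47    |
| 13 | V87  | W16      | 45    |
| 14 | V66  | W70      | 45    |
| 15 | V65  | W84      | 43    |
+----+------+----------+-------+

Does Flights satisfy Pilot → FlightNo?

No

Pilot=44: rows 1, 6 → FlightNo = W97, W97 ✓
Pilot=40: rows 2, 7 → FlightNo = W96, W96 ✓
Pilot=48: rows 3, 8 → FlightNo = W70, W70 ✓
Pilot=47: rows 4, 12 → FlightNo = W86, W86 ✓
Pilot=42: row 5 → FlightNo = W86 ✓
Pilot=45: rows 9, 13, 14 → FlightNo takes values {W97, W16, W70} — violation
Pilot=41: rows 10, 11 → FlightNo = W82, W82 ✓
Pilot=43: row 15 → FlightNo = W84 ✓
Two rows agree on Pilot but differ on FlightNo, so Pilot → FlightNo does not hold.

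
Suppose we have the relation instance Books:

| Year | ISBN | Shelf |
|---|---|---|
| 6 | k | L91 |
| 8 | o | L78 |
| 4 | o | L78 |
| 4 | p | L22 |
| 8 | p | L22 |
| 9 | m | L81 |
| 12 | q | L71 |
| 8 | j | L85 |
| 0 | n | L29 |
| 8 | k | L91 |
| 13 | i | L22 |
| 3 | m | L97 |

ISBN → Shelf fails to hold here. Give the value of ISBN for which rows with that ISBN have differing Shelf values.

ISBN=k: 2 rows → Shelf = L91, L91 ✓
ISBN=o: 2 rows → Shelf = L78, L78 ✓
ISBN=p: 2 rows → Shelf = L22, L22 ✓
ISBN=m: 2 rows → Shelf takes values {L81, L97} — violation
ISBN=q: 1 row → Shelf = L71 ✓
ISBN=j: 1 row → Shelf = L85 ✓
ISBN=n: 1 row → Shelf = L29 ✓
ISBN=i: 1 row → Shelf = L22 ✓
The only ISBN value with inconsistent Shelf is ISBN=m.

m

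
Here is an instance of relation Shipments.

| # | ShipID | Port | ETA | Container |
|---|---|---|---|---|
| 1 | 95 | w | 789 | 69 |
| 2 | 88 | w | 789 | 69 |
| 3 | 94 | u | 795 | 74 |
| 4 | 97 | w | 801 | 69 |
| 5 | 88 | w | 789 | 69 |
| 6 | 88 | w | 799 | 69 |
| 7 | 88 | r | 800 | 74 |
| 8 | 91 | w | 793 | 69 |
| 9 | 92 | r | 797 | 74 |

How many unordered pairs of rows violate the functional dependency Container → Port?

Container=69: all 6 rows agree on Port — 0 pairs.
Container=74: violating pairs (3,7), (3,9) — 2 pairs.

2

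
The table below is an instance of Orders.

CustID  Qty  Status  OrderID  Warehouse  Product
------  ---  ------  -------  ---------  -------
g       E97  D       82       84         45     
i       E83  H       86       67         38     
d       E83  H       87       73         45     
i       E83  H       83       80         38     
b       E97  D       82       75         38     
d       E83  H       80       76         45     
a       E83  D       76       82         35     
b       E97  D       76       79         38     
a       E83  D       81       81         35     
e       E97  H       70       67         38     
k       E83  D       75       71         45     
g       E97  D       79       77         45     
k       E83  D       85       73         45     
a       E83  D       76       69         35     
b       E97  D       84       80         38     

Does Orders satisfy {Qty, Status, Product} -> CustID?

Yes

(Qty=E97, Status=D, Product=45): 2 rows → CustID = g, g ✓
(Qty=E83, Status=H, Product=38): 2 rows → CustID = i, i ✓
(Qty=E83, Status=H, Product=45): 2 rows → CustID = d, d ✓
(Qty=E97, Status=D, Product=38): 3 rows → CustID = b, b, b ✓
(Qty=E83, Status=D, Product=35): 3 rows → CustID = a, a, a ✓
(Qty=E97, Status=H, Product=38): 1 row → CustID = e ✓
(Qty=E83, Status=D, Product=45): 2 rows → CustID = k, k ✓
Every {Qty, Status, Product} value is associated with a single CustID value, so {Qty, Status, Product} -> CustID holds.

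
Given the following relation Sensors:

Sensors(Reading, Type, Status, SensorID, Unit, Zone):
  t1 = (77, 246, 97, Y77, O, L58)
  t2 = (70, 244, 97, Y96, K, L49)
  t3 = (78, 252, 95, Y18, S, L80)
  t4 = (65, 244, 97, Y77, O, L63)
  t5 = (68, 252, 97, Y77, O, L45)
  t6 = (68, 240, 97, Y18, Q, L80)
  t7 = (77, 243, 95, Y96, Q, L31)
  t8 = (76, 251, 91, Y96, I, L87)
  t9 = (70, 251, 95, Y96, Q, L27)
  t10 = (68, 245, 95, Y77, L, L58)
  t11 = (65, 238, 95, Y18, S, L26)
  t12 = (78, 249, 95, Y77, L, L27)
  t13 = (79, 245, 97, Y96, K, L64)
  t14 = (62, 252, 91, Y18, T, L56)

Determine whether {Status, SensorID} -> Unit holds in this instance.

(Status=97, SensorID=Y77): rows 1, 4, 5 → Unit = O, O, O ✓
(Status=97, SensorID=Y96): rows 2, 13 → Unit = K, K ✓
(Status=95, SensorID=Y18): rows 3, 11 → Unit = S, S ✓
(Status=97, SensorID=Y18): row 6 → Unit = Q ✓
(Status=95, SensorID=Y96): rows 7, 9 → Unit = Q, Q ✓
(Status=91, SensorID=Y96): row 8 → Unit = I ✓
(Status=95, SensorID=Y77): rows 10, 12 → Unit = L, L ✓
(Status=91, SensorID=Y18): row 14 → Unit = T ✓
Every {Status, SensorID} value is associated with a single Unit value, so {Status, SensorID} -> Unit holds.

Yes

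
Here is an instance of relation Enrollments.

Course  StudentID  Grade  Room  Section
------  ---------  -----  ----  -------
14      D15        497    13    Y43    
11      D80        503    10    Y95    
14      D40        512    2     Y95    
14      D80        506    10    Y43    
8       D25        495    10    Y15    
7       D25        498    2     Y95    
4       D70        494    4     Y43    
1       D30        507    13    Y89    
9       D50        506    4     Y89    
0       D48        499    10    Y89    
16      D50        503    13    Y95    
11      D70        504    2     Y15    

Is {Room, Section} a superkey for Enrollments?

No

Two distinct rows share (Room=2, Section=Y95), so {Room, Section} does not determine every attribute — not a superkey.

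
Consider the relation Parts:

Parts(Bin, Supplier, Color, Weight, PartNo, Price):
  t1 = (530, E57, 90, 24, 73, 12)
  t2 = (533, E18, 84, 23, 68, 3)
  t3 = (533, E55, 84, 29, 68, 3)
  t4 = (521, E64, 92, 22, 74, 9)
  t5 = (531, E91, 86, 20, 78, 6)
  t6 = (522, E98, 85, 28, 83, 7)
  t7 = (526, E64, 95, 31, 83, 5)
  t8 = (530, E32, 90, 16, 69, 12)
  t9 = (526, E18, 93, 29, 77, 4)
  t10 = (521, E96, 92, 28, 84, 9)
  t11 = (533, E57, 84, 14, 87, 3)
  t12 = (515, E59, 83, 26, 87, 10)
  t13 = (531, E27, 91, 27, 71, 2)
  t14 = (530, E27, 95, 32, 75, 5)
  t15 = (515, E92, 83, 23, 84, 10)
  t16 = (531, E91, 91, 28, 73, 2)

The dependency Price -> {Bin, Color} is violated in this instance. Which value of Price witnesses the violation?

Price=12: rows 1, 8 → {Bin,Color} = (530, 90), (530, 90) ✓
Price=3: rows 2, 3, 11 → {Bin,Color} = (533, 84), (533, 84), (533, 84) ✓
Price=9: rows 4, 10 → {Bin,Color} = (521, 92), (521, 92) ✓
Price=6: row 5 → {Bin,Color} = (531, 86) ✓
Price=7: row 6 → {Bin,Color} = (522, 85) ✓
Price=5: rows 7, 14 → {Bin,Color} takes values {(526, 95), (530, 95)} — violation
Price=4: row 9 → {Bin,Color} = (526, 93) ✓
Price=10: rows 12, 15 → {Bin,Color} = (515, 83), (515, 83) ✓
Price=2: rows 13, 16 → {Bin,Color} = (531, 91), (531, 91) ✓
The only Price value with inconsistent RHS is Price=5.

5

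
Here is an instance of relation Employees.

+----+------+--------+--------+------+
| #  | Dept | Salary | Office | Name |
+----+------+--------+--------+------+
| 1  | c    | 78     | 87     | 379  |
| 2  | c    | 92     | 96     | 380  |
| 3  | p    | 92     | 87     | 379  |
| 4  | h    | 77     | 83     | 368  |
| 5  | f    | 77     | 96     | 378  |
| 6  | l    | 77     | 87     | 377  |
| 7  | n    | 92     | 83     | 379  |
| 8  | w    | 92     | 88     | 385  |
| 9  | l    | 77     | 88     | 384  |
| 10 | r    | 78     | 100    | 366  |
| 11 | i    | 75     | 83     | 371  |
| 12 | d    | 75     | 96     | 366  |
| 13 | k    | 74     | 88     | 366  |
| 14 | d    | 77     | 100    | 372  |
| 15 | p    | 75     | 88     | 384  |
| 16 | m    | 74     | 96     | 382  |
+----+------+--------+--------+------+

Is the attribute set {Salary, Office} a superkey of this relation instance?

Yes

All 16 rows have distinct {Salary, Office} values, so {Salary, Office} → (all attributes) holds and {Salary, Office} is a superkey.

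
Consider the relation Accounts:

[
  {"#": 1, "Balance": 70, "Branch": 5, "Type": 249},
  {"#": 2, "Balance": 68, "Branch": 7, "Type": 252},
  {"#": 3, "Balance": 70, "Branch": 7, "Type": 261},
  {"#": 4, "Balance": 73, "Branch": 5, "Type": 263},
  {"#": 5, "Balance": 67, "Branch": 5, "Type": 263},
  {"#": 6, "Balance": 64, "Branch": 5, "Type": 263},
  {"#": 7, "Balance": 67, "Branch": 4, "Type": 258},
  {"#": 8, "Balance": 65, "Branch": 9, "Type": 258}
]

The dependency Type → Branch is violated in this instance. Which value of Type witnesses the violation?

Type=249: row 1 → Branch = 5 ✓
Type=252: row 2 → Branch = 7 ✓
Type=261: row 3 → Branch = 7 ✓
Type=263: rows 4, 5, 6 → Branch = 5, 5, 5 ✓
Type=258: rows 7, 8 → Branch takes values {4, 9} — violation
The only Type value with inconsistent Branch is Type=258.

258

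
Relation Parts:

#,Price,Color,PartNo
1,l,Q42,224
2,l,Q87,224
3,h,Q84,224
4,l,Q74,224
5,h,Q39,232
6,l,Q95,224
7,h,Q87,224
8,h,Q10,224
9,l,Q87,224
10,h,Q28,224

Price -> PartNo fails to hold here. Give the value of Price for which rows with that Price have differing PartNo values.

Price=l: rows 1, 2, 4, 6, 9 → PartNo = 224, 224, 224, 224, 224 ✓
Price=h: rows 3, 5, 7, 8, 10 → PartNo takes values {224, 232} — violation
The only Price value with inconsistent PartNo is Price=h.

h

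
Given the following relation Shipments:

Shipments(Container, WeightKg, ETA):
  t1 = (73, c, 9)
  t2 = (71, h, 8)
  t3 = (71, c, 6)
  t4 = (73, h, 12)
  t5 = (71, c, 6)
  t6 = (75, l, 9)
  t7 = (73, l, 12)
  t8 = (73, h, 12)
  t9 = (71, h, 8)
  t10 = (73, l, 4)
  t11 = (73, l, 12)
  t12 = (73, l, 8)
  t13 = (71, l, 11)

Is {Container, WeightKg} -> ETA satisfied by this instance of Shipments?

(Container=73, WeightKg=c): row 1 → ETA = 9 ✓
(Container=71, WeightKg=h): rows 2, 9 → ETA = 8, 8 ✓
(Container=71, WeightKg=c): rows 3, 5 → ETA = 6, 6 ✓
(Container=73, WeightKg=h): rows 4, 8 → ETA = 12, 12 ✓
(Container=75, WeightKg=l): row 6 → ETA = 9 ✓
(Container=73, WeightKg=l): rows 7, 10, 11, 12 → ETA takes values {12, 4, 8} — violation
(Container=71, WeightKg=l): row 13 → ETA = 11 ✓
Two rows agree on {Container, WeightKg} but differ on ETA, so {Container, WeightKg} -> ETA does not hold.

No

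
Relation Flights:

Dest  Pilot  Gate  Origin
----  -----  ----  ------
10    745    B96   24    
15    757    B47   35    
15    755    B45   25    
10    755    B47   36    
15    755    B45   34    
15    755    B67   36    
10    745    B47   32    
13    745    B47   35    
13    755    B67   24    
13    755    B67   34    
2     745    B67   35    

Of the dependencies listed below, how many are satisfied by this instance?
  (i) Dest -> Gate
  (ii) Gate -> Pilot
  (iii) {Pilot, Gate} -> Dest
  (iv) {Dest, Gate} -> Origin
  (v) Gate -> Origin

(i) Dest -> Gate: Dest=10: 3 rows → Gate takes values {B96, B47} — violation; Dest=15: 4 rows → Gate takes values {B47, B45, B67} — violation; Dest=13: 3 rows → Gate takes values {B47, B67} — violation — fails.
(ii) Gate -> Pilot: Gate=B47: 4 rows → Pilot takes values {757, 755, 745} — violation; Gate=B67: 4 rows → Pilot takes values {755, 745} — violation — fails.
(iii) {Pilot, Gate} -> Dest: (Pilot=755, Gate=B67): 3 rows → Dest takes values {15, 13} — violation; (Pilot=745, Gate=B47): 2 rows → Dest takes values {10, 13} — violation — fails.
(iv) {Dest, Gate} -> Origin: (Dest=15, Gate=B45): 2 rows → Origin takes values {25, 34} — violation; (Dest=10, Gate=B47): 2 rows → Origin takes values {36, 32} — violation; (Dest=13, Gate=B67): 2 rows → Origin takes values {24, 34} — violation — fails.
(v) Gate -> Origin: Gate=B47: 4 rows → Origin takes values {35, 36, 32} — violation; Gate=B45: 2 rows → Origin takes values {25, 34} — violation; Gate=B67: 4 rows → Origin takes values {36, 24, 34, 35} — violation — fails.
None of the 5 dependencies hold.

0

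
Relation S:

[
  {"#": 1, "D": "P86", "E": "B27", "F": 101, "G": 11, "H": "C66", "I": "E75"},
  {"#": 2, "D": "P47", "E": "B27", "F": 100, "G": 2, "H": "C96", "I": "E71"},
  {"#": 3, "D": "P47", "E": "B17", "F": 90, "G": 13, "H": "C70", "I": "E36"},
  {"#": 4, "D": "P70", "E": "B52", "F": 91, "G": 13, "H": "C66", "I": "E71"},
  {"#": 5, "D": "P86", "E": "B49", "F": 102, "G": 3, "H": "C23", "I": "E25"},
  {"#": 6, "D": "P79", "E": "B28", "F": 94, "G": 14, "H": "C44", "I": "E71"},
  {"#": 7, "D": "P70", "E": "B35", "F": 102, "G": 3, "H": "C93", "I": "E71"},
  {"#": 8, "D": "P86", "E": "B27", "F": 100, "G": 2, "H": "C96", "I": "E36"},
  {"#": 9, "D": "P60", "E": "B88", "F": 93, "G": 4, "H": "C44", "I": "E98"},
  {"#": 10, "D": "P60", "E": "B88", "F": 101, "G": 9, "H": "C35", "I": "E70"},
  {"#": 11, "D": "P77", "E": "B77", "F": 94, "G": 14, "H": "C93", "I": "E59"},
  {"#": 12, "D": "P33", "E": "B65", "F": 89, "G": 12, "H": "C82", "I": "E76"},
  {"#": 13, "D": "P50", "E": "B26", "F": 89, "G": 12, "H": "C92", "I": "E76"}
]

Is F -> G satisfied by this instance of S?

F=101: rows 1, 10 → G takes values {11, 9} — violation
F=100: rows 2, 8 → G = 2, 2 ✓
F=90: row 3 → G = 13 ✓
F=91: row 4 → G = 13 ✓
F=102: rows 5, 7 → G = 3, 3 ✓
F=94: rows 6, 11 → G = 14, 14 ✓
F=93: row 9 → G = 4 ✓
F=89: rows 12, 13 → G = 12, 12 ✓
Two rows agree on F but differ on G, so F -> G does not hold.

No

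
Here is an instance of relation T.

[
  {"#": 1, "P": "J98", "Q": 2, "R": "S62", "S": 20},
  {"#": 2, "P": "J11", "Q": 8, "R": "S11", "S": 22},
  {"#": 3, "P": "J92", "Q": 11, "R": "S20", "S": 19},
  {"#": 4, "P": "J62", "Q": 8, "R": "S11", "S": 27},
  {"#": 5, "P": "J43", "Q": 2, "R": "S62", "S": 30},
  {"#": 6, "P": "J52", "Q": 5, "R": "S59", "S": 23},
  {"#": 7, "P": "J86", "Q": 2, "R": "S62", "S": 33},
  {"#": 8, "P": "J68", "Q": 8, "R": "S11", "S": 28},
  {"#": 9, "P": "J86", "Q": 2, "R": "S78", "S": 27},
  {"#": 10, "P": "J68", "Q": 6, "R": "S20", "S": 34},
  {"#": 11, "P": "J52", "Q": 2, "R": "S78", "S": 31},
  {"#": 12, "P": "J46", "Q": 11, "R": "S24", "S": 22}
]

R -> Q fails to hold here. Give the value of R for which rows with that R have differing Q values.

S20

R=S62: rows 1, 5, 7 → Q = 2, 2, 2 ✓
R=S11: rows 2, 4, 8 → Q = 8, 8, 8 ✓
R=S20: rows 3, 10 → Q takes values {11, 6} — violation
R=S59: row 6 → Q = 5 ✓
R=S78: rows 9, 11 → Q = 2, 2 ✓
R=S24: row 12 → Q = 11 ✓
The only R value with inconsistent Q is R=S20.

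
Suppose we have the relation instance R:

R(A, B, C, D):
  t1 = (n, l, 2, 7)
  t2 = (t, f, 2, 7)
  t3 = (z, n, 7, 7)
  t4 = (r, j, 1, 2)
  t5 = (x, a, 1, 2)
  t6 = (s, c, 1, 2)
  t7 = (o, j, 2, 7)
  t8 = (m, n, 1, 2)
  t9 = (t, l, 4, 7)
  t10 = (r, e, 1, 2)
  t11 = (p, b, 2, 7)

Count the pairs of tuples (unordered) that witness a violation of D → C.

9

D=7: violating pairs (1,3), (1,9), (2,3), (2,9), (3,7), (3,9), (3,11), (7,9), (9,11) — 9 pairs.
D=2: all 5 rows agree on C — 0 pairs.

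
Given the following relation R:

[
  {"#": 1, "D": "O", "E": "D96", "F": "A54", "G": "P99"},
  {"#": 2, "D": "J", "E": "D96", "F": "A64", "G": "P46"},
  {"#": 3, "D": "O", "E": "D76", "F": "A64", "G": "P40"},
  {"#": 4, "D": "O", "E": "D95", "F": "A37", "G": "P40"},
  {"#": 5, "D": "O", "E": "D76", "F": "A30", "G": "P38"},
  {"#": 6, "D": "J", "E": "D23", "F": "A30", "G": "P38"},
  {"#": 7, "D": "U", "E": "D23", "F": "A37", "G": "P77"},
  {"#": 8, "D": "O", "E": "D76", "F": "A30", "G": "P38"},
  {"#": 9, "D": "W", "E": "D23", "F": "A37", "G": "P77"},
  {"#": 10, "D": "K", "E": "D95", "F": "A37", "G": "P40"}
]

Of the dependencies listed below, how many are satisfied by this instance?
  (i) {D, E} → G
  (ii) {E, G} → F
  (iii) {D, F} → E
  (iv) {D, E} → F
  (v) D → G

(i) {D, E} → G: (D=O, E=D76): rows 3, 5, 8 → G takes values {P40, P38} — violation — fails.
(ii) {E, G} → F: every LHS value maps to a single RHS value — holds.
(iii) {D, F} → E: every LHS value maps to a single RHS value — holds.
(iv) {D, E} → F: (D=O, E=D76): rows 3, 5, 8 → F takes values {A64, A30} — violation — fails.
(v) D → G: D=O: rows 1, 3, 4, 5, 8 → G takes values {P99, P40, P38} — violation; D=J: rows 2, 6 → G takes values {P46, P38} — violation — fails.
2 of the 5 dependencies hold.

2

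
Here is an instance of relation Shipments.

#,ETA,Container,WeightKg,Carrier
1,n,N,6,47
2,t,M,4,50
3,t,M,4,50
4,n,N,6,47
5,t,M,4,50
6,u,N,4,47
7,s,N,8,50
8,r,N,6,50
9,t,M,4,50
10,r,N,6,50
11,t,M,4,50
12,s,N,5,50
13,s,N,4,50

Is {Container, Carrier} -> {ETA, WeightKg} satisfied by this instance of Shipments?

No

(Container=N, Carrier=47): rows 1, 4, 6 → {ETA,WeightKg} takes values {(n, 6), (u, 4)} — violation
(Container=M, Carrier=50): rows 2, 3, 5, 9, 11 → {ETA,WeightKg} = (t, 4), (t, 4), (t, 4), (t, 4), (t, 4) ✓
(Container=N, Carrier=50): rows 7, 8, 10, 12, 13 → {ETA,WeightKg} takes values {(s, 8), (r, 6), (s, 5), (s, 4)} — violation
Two rows agree on {Container, Carrier} but differ on {ETA, WeightKg}, so {Container, Carrier} -> {ETA, WeightKg} does not hold.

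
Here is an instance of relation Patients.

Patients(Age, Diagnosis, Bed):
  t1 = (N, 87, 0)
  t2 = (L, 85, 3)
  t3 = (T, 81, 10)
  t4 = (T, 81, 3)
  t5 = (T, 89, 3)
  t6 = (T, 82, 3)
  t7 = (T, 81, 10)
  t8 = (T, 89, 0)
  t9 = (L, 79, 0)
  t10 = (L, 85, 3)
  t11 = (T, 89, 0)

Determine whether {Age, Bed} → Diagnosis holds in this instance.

(Age=N, Bed=0): row 1 → Diagnosis = 87 ✓
(Age=L, Bed=3): rows 2, 10 → Diagnosis = 85, 85 ✓
(Age=T, Bed=10): rows 3, 7 → Diagnosis = 81, 81 ✓
(Age=T, Bed=3): rows 4, 5, 6 → Diagnosis takes values {81, 89, 82} — violation
(Age=T, Bed=0): rows 8, 11 → Diagnosis = 89, 89 ✓
(Age=L, Bed=0): row 9 → Diagnosis = 79 ✓
Two rows agree on {Age, Bed} but differ on Diagnosis, so {Age, Bed} → Diagnosis does not hold.

No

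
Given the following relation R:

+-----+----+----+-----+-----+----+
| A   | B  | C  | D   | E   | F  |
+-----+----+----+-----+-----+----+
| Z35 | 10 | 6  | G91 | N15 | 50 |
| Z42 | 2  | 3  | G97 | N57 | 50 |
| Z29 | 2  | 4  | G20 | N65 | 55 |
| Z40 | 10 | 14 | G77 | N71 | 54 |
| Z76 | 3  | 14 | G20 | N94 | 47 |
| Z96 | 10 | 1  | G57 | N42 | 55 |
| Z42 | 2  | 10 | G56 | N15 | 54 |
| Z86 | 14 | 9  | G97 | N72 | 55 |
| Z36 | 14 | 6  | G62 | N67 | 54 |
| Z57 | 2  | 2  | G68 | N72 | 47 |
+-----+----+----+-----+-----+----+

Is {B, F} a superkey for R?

Yes

All 10 rows have distinct {B, F} values, so {B, F} → (all attributes) holds and {B, F} is a superkey.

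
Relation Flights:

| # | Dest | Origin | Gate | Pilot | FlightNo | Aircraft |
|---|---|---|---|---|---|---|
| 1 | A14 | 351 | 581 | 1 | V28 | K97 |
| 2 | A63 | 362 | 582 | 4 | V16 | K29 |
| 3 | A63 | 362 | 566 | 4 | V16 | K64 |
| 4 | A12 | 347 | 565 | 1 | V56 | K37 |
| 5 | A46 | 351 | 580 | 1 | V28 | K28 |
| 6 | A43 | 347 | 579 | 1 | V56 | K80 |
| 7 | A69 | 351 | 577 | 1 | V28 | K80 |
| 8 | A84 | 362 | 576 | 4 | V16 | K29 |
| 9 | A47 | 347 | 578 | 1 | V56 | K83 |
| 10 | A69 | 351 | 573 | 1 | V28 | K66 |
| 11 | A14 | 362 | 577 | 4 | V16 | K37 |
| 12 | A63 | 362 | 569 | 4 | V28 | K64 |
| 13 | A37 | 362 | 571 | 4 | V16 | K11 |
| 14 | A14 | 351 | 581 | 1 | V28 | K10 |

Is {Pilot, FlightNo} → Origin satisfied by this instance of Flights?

Yes

(Pilot=1, FlightNo=V28): rows 1, 5, 7, 10, 14 → Origin = 351, 351, 351, 351, 351 ✓
(Pilot=4, FlightNo=V16): rows 2, 3, 8, 11, 13 → Origin = 362, 362, 362, 362, 362 ✓
(Pilot=1, FlightNo=V56): rows 4, 6, 9 → Origin = 347, 347, 347 ✓
(Pilot=4, FlightNo=V28): row 12 → Origin = 362 ✓
Every {Pilot, FlightNo} value is associated with a single Origin value, so {Pilot, FlightNo} → Origin holds.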